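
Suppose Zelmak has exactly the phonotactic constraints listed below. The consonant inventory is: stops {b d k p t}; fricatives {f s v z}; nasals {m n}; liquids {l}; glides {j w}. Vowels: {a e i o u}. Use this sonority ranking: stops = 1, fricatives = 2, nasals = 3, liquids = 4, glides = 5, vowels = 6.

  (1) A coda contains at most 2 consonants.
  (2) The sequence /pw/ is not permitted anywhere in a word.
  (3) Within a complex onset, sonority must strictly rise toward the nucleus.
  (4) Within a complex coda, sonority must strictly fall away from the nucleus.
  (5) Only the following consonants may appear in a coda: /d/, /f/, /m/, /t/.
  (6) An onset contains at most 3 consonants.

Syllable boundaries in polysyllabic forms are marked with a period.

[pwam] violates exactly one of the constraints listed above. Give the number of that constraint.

[pwam]: contains banned sequence /pw/.
This is a violation of constraint 2: "The sequence /pw/ is not permitted anywhere in a word."
The remaining constraints (1, 3, 4, 5, 6) are satisfied.

2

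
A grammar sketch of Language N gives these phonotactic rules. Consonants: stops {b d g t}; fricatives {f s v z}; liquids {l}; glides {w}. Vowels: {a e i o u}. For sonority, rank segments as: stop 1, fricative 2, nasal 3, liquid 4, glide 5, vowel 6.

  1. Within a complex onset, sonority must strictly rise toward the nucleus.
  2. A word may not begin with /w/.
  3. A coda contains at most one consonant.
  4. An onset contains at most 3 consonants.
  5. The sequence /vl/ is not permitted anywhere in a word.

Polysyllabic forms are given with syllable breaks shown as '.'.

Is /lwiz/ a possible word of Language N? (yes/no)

/lwiz/ — σ1 onset /lw/ (4→5 rises), coda /z/ ok → well-formed

yes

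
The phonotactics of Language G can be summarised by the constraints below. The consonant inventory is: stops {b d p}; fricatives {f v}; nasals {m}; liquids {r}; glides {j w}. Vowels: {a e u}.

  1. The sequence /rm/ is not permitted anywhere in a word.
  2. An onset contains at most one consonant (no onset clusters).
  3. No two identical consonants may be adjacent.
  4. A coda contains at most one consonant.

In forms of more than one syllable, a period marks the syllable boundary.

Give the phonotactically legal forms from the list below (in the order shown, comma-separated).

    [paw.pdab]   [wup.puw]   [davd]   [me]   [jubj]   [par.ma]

[me]

[paw.pdab] — violates constraint 2: syllable 2 onset /pd/ has 2 consonants (> 1) → phonotactically illegal
[wup.puw] — violates constraint 3: adjacent identical consonants /pp/ → phonotactically illegal
[davd] — violates constraint 4: syllable 1 coda /vd/ has 2 consonants (> 1) → phonotactically illegal
[me] — σ1 onset /m/, coda /∅/ ok → phonotactically legal
[jubj] — violates constraint 4: syllable 1 coda /bj/ has 2 consonants (> 1) → phonotactically illegal
[par.ma] — violates constraint 1: contains banned sequence /rm/ → phonotactically illegal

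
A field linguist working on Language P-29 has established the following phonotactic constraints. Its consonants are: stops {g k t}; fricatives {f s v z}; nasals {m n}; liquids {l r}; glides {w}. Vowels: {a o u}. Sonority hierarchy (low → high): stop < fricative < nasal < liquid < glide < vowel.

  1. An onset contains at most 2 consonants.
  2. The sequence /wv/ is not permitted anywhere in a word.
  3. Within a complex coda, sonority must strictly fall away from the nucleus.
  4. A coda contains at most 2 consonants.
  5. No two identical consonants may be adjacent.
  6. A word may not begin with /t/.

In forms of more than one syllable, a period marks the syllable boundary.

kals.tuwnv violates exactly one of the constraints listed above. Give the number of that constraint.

4

kals.tuwnv: syllable 2 coda /wnv/ has 3 consonants (> 2).
This is a violation of constraint 4: "A coda contains at most 2 consonants."
The remaining constraints (1, 2, 3, 5, 6) are satisfied.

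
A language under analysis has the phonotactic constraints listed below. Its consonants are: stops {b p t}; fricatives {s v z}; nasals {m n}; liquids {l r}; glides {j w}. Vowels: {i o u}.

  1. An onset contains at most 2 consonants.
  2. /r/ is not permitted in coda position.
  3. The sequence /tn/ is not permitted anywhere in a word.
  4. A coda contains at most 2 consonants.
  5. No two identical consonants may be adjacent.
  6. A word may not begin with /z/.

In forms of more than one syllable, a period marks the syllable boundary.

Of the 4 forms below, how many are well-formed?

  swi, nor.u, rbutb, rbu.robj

swi — σ1 onset /sw/ (2C), coda /∅/ ok → well-formed
nor.u — violates constraint 2: syllable 1 coda contains /r/ → ill-formed
rbutb — σ1 onset /rb/ (2C), coda /tb/ (2C) ok → well-formed
rbu.robj — σ1 onset /rb/ (2C), coda /∅/ ok; σ2 onset /r/, coda /bj/ (2C) ok → well-formed
Well-formed: swi, rbutb, rbu.robj → 3.

3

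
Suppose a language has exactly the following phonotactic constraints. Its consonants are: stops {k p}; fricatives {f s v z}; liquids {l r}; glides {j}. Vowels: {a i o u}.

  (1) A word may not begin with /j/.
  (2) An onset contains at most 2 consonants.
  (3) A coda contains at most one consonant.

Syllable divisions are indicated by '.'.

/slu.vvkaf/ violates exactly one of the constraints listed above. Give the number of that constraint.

/slu.vvkaf/: syllable 2 onset /vvk/ has 3 consonants (> 2).
This is a violation of constraint 2: "An onset contains at most 2 consonants."
The remaining constraints (1, 3) are satisfied.

2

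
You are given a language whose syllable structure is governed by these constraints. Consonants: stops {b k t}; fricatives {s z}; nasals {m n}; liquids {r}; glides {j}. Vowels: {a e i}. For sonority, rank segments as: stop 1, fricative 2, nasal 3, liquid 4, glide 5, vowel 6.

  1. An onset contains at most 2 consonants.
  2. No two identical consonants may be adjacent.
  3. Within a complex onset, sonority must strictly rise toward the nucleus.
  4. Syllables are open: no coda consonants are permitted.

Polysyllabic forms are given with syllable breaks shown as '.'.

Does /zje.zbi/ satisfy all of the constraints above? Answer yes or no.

no

/zje.zbi/ — violates constraint 3: syllable 2 onset /zb/: /z/ (fricative, 2) → /b/ (stop, 1) does not rise → ill-formed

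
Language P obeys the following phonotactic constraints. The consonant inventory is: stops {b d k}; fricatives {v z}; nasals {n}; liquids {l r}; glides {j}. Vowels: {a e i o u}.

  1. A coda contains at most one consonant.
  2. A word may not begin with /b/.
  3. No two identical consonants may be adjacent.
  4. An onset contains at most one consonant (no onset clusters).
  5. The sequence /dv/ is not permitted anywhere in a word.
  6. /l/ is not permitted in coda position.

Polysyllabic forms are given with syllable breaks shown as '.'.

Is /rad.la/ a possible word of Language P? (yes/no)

/rad.la/ — σ1 onset /r/, coda /d/ ok; σ2 onset /l/, coda /∅/ ok → well-formed

yes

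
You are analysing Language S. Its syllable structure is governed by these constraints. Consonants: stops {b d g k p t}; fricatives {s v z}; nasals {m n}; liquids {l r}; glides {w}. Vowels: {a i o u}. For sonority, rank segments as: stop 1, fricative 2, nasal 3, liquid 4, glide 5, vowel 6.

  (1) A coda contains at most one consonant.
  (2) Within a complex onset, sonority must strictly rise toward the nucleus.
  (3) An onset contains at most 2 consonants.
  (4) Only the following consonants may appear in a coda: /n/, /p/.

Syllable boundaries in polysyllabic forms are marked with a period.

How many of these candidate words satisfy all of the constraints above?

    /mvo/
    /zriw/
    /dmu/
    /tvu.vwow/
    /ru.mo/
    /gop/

3

/mvo/ — violates constraint 2: syllable 1 onset /mv/: /m/ (nasal, 3) → /v/ (fricative, 2) does not rise → phonotactically illegal
/zriw/ — violates constraint 4: syllable 1 coda contains /w/, which is not a licensed coda consonant → phonotactically illegal
/dmu/ — σ1 onset /dm/ (1→3 rises), coda /∅/ ok → phonotactically legal
/tvu.vwow/ — violates constraint 4: syllable 2 coda contains /w/, which is not a licensed coda consonant → phonotactically illegal
/ru.mo/ — σ1 onset /r/, coda /∅/ ok; σ2 onset /m/, coda /∅/ ok → phonotactically legal
/gop/ — σ1 onset /g/, coda /p/ ok → phonotactically legal
Phonotactically legal: /dmu/, /ru.mo/, /gop/ → 3.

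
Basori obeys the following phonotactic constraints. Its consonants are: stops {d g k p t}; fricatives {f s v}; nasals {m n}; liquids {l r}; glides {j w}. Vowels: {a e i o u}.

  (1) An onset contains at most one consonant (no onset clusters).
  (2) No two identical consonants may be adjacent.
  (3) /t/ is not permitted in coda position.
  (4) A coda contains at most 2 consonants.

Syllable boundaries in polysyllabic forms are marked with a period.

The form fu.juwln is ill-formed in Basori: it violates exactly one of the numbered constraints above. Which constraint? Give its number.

4

fu.juwln: syllable 2 coda /wln/ has 3 consonants (> 2).
This is a violation of constraint 4: "A coda contains at most 2 consonants."
The remaining constraints (1, 2, 3) are satisfied.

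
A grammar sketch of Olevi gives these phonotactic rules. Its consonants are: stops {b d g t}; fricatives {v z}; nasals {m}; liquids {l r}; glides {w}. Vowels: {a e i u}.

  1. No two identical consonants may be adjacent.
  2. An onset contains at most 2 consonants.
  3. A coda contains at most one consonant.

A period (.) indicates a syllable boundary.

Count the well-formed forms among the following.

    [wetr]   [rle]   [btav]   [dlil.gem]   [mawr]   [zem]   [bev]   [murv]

5

[wetr] — violates constraint 3: syllable 1 coda /tr/ has 2 consonants (> 1) → ill-formed
[rle] — σ1 onset /rl/ (2C), coda /∅/ ok → well-formed
[btav] — σ1 onset /bt/ (2C), coda /v/ ok → well-formed
[dlil.gem] — σ1 onset /dl/ (2C), coda /l/ ok; σ2 onset /g/, coda /m/ ok → well-formed
[mawr] — violates constraint 3: syllable 1 coda /wr/ has 2 consonants (> 1) → ill-formed
[zem] — σ1 onset /z/, coda /m/ ok → well-formed
[bev] — σ1 onset /b/, coda /v/ ok → well-formed
[murv] — violates constraint 3: syllable 1 coda /rv/ has 2 consonants (> 1) → ill-formed
Well-formed: [rle], [btav], [dlil.gem], [zem], [bev] → 5.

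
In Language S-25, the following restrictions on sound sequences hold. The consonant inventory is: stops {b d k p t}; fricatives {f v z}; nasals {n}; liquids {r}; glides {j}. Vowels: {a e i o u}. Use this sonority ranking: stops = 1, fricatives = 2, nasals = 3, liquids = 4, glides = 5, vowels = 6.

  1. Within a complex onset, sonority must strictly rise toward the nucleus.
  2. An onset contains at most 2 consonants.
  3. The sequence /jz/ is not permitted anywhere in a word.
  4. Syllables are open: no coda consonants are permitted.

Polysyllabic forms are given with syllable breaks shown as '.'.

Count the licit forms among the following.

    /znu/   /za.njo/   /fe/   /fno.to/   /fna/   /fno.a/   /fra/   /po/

/znu/ — σ1 onset /zn/ (2→3 rises), coda /∅/ ok → licit
/za.njo/ — σ1 onset /z/, coda /∅/ ok; σ2 onset /nj/ (3→5 rises), coda /∅/ ok → licit
/fe/ — σ1 onset /f/, coda /∅/ ok → licit
/fno.to/ — σ1 onset /fn/ (2→3 rises), coda /∅/ ok; σ2 onset /t/, coda /∅/ ok → licit
/fna/ — σ1 onset /fn/ (2→3 rises), coda /∅/ ok → licit
/fno.a/ — σ1 onset /fn/ (2→3 rises), coda /∅/ ok; σ2 onset /∅/, coda /∅/ ok → licit
/fra/ — σ1 onset /fr/ (2→4 rises), coda /∅/ ok → licit
/po/ — σ1 onset /p/, coda /∅/ ok → licit
Licit: /znu/, /za.njo/, /fe/, /fno.to/, /fna/, /fno.a/, /fra/, /po/ → 8.

8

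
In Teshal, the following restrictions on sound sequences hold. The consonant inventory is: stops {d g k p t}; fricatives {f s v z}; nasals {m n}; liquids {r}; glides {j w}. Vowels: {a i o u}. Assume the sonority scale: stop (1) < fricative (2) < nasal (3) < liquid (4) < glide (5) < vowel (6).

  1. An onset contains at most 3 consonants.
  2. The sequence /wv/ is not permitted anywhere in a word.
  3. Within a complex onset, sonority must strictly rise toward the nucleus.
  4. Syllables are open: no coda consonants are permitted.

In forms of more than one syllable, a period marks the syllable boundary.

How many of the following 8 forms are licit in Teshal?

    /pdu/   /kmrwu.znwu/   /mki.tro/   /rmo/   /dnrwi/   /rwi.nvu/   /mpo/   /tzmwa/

0

/pdu/ — violates constraint 3: syllable 1 onset /pd/: /p/ (stop, 1) → /d/ (stop, 1) does not rise → illicit
/kmrwu.znwu/ — violates constraint 1: syllable 1 onset /kmrw/ has 4 consonants (> 3) → illicit
/mki.tro/ — violates constraint 3: syllable 1 onset /mk/: /m/ (nasal, 3) → /k/ (stop, 1) does not rise → illicit
/rmo/ — violates constraint 3: syllable 1 onset /rm/: /r/ (liquid, 4) → /m/ (nasal, 3) does not rise → illicit
/dnrwi/ — violates constraint 1: syllable 1 onset /dnrw/ has 4 consonants (> 3) → illicit
/rwi.nvu/ — violates constraint 3: syllable 2 onset /nv/: /n/ (nasal, 3) → /v/ (fricative, 2) does not rise → illicit
/mpo/ — violates constraint 3: syllable 1 onset /mp/: /m/ (nasal, 3) → /p/ (stop, 1) does not rise → illicit
/tzmwa/ — violates constraint 1: syllable 1 onset /tzmw/ has 4 consonants (> 3) → illicit
No form is licit → 0.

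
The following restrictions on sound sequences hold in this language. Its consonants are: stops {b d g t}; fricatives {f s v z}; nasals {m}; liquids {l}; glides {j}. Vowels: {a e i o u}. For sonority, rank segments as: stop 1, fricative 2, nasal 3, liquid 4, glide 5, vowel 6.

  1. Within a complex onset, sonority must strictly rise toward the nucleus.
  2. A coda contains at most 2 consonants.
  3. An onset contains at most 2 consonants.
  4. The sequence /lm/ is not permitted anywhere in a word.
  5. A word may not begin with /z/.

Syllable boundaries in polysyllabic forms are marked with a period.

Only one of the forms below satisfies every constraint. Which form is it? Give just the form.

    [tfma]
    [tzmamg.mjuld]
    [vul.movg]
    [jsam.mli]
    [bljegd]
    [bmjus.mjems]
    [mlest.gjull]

[mlest.gjull]

[tfma] — violates constraint 3: syllable 1 onset /tfm/ has 3 consonants (> 2) → ill-formed
[tzmamg.mjuld] — violates constraint 3: syllable 1 onset /tzm/ has 3 consonants (> 2) → ill-formed
[vul.movg] — violates constraint 4: contains banned sequence /lm/ → ill-formed
[jsam.mli] — violates constraint 1: syllable 1 onset /js/: /j/ (glide, 5) → /s/ (fricative, 2) does not rise → ill-formed
[bljegd] — violates constraint 3: syllable 1 onset /blj/ has 3 consonants (> 2) → ill-formed
[bmjus.mjems] — violates constraint 3: syllable 1 onset /bmj/ has 3 consonants (> 2) → ill-formed
[mlest.gjull] — σ1 onset /ml/ (3→4 rises), coda /st/ (2C) ok; σ2 onset /gj/ (1→5 rises), coda /ll/ (2C) ok → well-formed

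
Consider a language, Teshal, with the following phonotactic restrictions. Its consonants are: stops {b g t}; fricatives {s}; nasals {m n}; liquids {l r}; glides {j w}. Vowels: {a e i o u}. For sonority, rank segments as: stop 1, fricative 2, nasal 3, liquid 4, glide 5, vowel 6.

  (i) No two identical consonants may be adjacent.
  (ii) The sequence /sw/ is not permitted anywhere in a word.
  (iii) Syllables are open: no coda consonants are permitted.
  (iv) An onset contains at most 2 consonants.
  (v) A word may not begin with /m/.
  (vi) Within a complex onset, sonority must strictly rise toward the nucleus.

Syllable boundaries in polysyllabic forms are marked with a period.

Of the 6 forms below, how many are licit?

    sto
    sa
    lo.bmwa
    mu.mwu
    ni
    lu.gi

sto — violates constraint (vi): syllable 1 onset /st/: /s/ (fricative, 2) → /t/ (stop, 1) does not rise → illicit
sa — σ1 onset /s/, coda /∅/ ok → licit
lo.bmwa — violates constraint (iv): syllable 2 onset /bmw/ has 3 consonants (> 2) → illicit
mu.mwu — violates constraint (v): word begins with /m/ → illicit
ni — σ1 onset /n/, coda /∅/ ok → licit
lu.gi — σ1 onset /l/, coda /∅/ ok; σ2 onset /g/, coda /∅/ ok → licit
Licit: sa, ni, lu.gi → 3.

3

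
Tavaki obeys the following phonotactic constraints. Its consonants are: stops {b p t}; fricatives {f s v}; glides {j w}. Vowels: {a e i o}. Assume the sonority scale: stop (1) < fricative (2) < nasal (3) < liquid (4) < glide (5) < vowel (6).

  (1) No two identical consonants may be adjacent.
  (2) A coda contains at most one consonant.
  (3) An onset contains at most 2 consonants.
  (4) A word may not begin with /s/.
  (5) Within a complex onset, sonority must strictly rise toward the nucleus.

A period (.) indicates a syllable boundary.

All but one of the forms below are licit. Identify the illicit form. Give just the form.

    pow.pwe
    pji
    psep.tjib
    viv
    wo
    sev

sev

pow.pwe — σ1 onset /p/, coda /w/ ok; σ2 onset /pw/ (1→5 rises), coda /∅/ ok → licit
pji — σ1 onset /pj/ (1→5 rises), coda /∅/ ok → licit
psep.tjib — σ1 onset /ps/ (1→2 rises), coda /p/ ok; σ2 onset /tj/ (1→5 rises), coda /b/ ok → licit
viv — σ1 onset /v/, coda /v/ ok → licit
wo — σ1 onset /w/, coda /∅/ ok → licit
sev — violates constraint 4: word begins with /s/ → illicit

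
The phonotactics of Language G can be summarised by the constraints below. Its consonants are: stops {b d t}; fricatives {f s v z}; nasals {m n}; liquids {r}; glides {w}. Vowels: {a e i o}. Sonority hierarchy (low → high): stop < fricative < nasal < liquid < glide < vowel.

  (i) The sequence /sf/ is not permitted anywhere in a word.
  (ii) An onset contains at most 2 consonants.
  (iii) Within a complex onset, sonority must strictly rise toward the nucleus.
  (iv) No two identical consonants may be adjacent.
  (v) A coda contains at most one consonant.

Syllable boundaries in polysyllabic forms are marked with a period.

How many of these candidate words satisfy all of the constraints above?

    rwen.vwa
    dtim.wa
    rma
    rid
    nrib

3

rwen.vwa — σ1 onset /rw/ (4→5 rises), coda /n/ ok; σ2 onset /vw/ (2→5 rises), coda /∅/ ok → permitted
dtim.wa — violates constraint (iii): syllable 1 onset /dt/: /d/ (stop, 1) → /t/ (stop, 1) does not rise → not permitted
rma — violates constraint (iii): syllable 1 onset /rm/: /r/ (liquid, 4) → /m/ (nasal, 3) does not rise → not permitted
rid — σ1 onset /r/, coda /d/ ok → permitted
nrib — σ1 onset /nr/ (3→4 rises), coda /b/ ok → permitted
Permitted: rwen.vwa, rid, nrib → 3.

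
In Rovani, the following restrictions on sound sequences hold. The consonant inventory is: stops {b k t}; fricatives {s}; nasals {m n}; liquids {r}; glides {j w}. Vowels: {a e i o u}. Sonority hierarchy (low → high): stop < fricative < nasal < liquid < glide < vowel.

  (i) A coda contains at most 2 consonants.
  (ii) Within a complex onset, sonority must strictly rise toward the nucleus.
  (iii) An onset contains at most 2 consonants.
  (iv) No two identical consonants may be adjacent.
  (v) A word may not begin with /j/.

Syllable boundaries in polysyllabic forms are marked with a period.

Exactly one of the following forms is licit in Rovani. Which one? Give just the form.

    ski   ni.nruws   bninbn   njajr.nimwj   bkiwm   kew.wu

ni.nruws

ski — violates constraint (ii): syllable 1 onset /sk/: /s/ (fricative, 2) → /k/ (stop, 1) does not rise → illicit
ni.nruws — σ1 onset /n/, coda /∅/ ok; σ2 onset /nr/ (3→4 rises), coda /ws/ (2C) ok → licit
bninbn — violates constraint (i): syllable 1 coda /nbn/ has 3 consonants (> 2) → illicit
njajr.nimwj — violates constraint (i): syllable 2 coda /mwj/ has 3 consonants (> 2) → illicit
bkiwm — violates constraint (ii): syllable 1 onset /bk/: /b/ (stop, 1) → /k/ (stop, 1) does not rise → illicit
kew.wu — violates constraint (iv): adjacent identical consonants /ww/ → illicit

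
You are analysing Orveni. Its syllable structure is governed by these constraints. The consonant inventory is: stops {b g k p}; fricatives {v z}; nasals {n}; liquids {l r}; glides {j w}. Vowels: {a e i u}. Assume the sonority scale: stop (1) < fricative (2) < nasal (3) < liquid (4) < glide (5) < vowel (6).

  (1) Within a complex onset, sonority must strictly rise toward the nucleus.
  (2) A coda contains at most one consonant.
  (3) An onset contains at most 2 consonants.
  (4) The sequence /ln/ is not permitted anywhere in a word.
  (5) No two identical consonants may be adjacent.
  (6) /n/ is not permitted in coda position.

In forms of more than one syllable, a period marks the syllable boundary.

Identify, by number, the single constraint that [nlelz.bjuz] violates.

2

[nlelz.bjuz]: syllable 1 coda /lz/ has 2 consonants (> 1).
This is a violation of constraint 2: "A coda contains at most one consonant."
The remaining constraints (1, 3, 4, 5, 6) are satisfied.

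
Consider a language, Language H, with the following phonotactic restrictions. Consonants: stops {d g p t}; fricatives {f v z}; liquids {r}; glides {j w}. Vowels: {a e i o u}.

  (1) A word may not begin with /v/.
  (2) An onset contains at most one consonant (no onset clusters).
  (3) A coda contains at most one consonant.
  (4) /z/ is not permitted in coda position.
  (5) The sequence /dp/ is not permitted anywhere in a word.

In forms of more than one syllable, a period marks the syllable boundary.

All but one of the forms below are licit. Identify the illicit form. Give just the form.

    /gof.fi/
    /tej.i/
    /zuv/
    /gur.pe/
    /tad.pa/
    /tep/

/gof.fi/ — σ1 onset /g/, coda /f/ ok; σ2 onset /f/, coda /∅/ ok → licit
/tej.i/ — σ1 onset /t/, coda /j/ ok; σ2 onset /∅/, coda /∅/ ok → licit
/zuv/ — σ1 onset /z/, coda /v/ ok → licit
/gur.pe/ — σ1 onset /g/, coda /r/ ok; σ2 onset /p/, coda /∅/ ok → licit
/tad.pa/ — violates constraint 5: contains banned sequence /dp/ → illicit
/tep/ — σ1 onset /t/, coda /p/ ok → licit

/tad.pa/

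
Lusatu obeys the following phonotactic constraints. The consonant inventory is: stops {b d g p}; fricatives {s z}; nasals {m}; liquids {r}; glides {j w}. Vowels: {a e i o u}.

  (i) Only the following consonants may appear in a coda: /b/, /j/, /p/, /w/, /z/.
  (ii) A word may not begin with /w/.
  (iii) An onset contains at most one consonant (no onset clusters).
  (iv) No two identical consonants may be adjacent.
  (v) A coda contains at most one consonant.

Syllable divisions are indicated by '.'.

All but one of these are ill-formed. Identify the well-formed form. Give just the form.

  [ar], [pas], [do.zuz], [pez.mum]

[do.zuz]

[ar] — violates constraint (i): syllable 1 coda contains /r/, which is not a licensed coda consonant → ill-formed
[pas] — violates constraint (i): syllable 1 coda contains /s/, which is not a licensed coda consonant → ill-formed
[do.zuz] — σ1 onset /d/, coda /∅/ ok; σ2 onset /z/, coda /z/ ok → well-formed
[pez.mum] — violates constraint (i): syllable 2 coda contains /m/, which is not a licensed coda consonant → ill-formed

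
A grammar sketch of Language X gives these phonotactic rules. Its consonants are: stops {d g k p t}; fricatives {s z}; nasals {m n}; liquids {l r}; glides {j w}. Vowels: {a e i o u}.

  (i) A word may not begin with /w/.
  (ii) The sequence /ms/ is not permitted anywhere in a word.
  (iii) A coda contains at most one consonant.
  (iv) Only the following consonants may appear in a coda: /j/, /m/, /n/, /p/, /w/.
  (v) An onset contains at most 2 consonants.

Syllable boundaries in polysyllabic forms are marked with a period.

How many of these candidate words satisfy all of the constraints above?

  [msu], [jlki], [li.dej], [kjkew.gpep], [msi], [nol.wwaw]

[msu] — violates constraint (ii): contains banned sequence /ms/ → illicit
[jlki] — violates constraint (v): syllable 1 onset /jlk/ has 3 consonants (> 2) → illicit
[li.dej] — σ1 onset /l/, coda /∅/ ok; σ2 onset /d/, coda /j/ ok → licit
[kjkew.gpep] — violates constraint (v): syllable 1 onset /kjk/ has 3 consonants (> 2) → illicit
[msi] — violates constraint (ii): contains banned sequence /ms/ → illicit
[nol.wwaw] — violates constraint (iv): syllable 1 coda contains /l/, which is not a licensed coda consonant → illicit
Licit: [li.dej] → 1.

1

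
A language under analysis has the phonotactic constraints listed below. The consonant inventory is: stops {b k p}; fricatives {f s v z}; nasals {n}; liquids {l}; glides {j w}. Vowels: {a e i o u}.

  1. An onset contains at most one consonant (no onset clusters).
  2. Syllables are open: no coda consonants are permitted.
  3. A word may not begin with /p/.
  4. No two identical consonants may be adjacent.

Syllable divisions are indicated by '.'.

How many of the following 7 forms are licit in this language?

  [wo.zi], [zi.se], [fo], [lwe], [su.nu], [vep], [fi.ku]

[wo.zi] — σ1 onset /w/, coda /∅/ ok; σ2 onset /z/, coda /∅/ ok → licit
[zi.se] — σ1 onset /z/, coda /∅/ ok; σ2 onset /s/, coda /∅/ ok → licit
[fo] — σ1 onset /f/, coda /∅/ ok → licit
[lwe] — violates constraint 1: syllable 1 onset /lw/ has 2 consonants (> 1) → illicit
[su.nu] — σ1 onset /s/, coda /∅/ ok; σ2 onset /n/, coda /∅/ ok → licit
[vep] — violates constraint 2: syllable 1 coda /p/ has 1 consonant (> 0) → illicit
[fi.ku] — σ1 onset /f/, coda /∅/ ok; σ2 onset /k/, coda /∅/ ok → licit
Licit: [wo.zi], [zi.se], [fo], [su.nu], [fi.ku] → 5.

5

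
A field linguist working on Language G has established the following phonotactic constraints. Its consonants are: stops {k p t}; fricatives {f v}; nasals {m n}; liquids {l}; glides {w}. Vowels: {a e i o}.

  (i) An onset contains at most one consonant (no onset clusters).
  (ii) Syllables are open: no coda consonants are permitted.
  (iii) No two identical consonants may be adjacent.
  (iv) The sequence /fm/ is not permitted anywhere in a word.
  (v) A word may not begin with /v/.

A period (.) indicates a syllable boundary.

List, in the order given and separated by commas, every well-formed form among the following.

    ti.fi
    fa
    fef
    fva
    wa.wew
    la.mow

ti.fi — σ1 onset /t/, coda /∅/ ok; σ2 onset /f/, coda /∅/ ok → well-formed
fa — σ1 onset /f/, coda /∅/ ok → well-formed
fef — violates constraint (ii): syllable 1 coda /f/ has 1 consonant (> 0) → ill-formed
fva — violates constraint (i): syllable 1 onset /fv/ has 2 consonants (> 1) → ill-formed
wa.wew — violates constraint (ii): syllable 2 coda /w/ has 1 consonant (> 0) → ill-formed
la.mow — violates constraint (ii): syllable 2 coda /w/ has 1 consonant (> 0) → ill-formed

ti.fi, fa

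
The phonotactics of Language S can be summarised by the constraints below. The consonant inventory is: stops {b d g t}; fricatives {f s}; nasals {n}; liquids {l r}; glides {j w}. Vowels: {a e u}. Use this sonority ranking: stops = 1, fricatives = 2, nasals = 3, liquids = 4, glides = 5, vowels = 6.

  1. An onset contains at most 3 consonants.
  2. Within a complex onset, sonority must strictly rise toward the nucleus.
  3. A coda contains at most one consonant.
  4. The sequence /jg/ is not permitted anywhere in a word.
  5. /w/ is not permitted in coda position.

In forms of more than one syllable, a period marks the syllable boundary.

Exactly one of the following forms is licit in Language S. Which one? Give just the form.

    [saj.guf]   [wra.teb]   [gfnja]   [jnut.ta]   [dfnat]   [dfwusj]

[dfnat]

[saj.guf] — violates constraint 4: contains banned sequence /jg/ → illicit
[wra.teb] — violates constraint 2: syllable 1 onset /wr/: /w/ (glide, 5) → /r/ (liquid, 4) does not rise → illicit
[gfnja] — violates constraint 1: syllable 1 onset /gfnj/ has 4 consonants (> 3) → illicit
[jnut.ta] — violates constraint 2: syllable 1 onset /jn/: /j/ (glide, 5) → /n/ (nasal, 3) does not rise → illicit
[dfnat] — σ1 onset /dfn/ (1→2→3 rises), coda /t/ ok → licit
[dfwusj] — violates constraint 3: syllable 1 coda /sj/ has 2 consonants (> 1) → illicit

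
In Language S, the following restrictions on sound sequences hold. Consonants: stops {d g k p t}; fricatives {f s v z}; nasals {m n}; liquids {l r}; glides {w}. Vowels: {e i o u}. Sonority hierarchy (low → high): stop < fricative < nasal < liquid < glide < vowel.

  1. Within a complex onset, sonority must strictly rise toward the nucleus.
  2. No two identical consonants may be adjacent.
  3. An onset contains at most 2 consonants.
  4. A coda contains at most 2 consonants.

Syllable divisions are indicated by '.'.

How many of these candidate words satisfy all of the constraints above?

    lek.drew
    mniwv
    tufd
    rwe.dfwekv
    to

3

lek.drew — σ1 onset /l/, coda /k/ ok; σ2 onset /dr/ (1→4 rises), coda /w/ ok → phonotactically legal
mniwv — violates constraint 1: syllable 1 onset /mn/: /m/ (nasal, 3) → /n/ (nasal, 3) does not rise → phonotactically illegal
tufd — σ1 onset /t/, coda /fd/ (2C) ok → phonotactically legal
rwe.dfwekv — violates constraint 3: syllable 2 onset /dfw/ has 3 consonants (> 2) → phonotactically illegal
to — σ1 onset /t/, coda /∅/ ok → phonotactically legal
Phonotactically legal: lek.drew, tufd, to → 3.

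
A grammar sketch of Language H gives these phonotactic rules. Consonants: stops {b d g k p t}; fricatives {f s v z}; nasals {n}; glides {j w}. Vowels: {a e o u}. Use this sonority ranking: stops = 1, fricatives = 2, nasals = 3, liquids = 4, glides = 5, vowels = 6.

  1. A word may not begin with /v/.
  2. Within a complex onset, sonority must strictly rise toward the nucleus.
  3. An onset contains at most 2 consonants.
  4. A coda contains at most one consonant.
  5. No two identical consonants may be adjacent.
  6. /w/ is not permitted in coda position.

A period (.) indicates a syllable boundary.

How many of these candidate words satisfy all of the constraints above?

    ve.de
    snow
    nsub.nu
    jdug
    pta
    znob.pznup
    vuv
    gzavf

ve.de — violates constraint 1: word begins with /v/ → not permitted
snow — violates constraint 6: syllable 1 coda contains /w/ → not permitted
nsub.nu — violates constraint 2: syllable 1 onset /ns/: /n/ (nasal, 3) → /s/ (fricative, 2) does not rise → not permitted
jdug — violates constraint 2: syllable 1 onset /jd/: /j/ (glide, 5) → /d/ (stop, 1) does not rise → not permitted
pta — violates constraint 2: syllable 1 onset /pt/: /p/ (stop, 1) → /t/ (stop, 1) does not rise → not permitted
znob.pznup — violates constraint 3: syllable 2 onset /pzn/ has 3 consonants (> 2) → not permitted
vuv — violates constraint 1: word begins with /v/ → not permitted
gzavf — violates constraint 4: syllable 1 coda /vf/ has 2 consonants (> 1) → not permitted
No form is permitted → 0.

0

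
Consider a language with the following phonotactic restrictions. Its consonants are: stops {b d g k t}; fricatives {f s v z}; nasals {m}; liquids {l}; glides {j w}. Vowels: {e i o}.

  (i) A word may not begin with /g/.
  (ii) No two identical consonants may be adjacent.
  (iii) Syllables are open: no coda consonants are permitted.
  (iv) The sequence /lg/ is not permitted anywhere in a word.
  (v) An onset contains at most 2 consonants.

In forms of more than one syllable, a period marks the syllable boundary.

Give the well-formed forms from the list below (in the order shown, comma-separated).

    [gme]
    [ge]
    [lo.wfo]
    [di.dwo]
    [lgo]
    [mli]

[gme] — violates constraint (i): word begins with /g/ → ill-formed
[ge] — violates constraint (i): word begins with /g/ → ill-formed
[lo.wfo] — σ1 onset /l/, coda /∅/ ok; σ2 onset /wf/ (2C), coda /∅/ ok → well-formed
[di.dwo] — σ1 onset /d/, coda /∅/ ok; σ2 onset /dw/ (2C), coda /∅/ ok → well-formed
[lgo] — violates constraint (iv): contains banned sequence /lg/ → ill-formed
[mli] — σ1 onset /ml/ (2C), coda /∅/ ok → well-formed

[lo.wfo], [di.dwo], [mli]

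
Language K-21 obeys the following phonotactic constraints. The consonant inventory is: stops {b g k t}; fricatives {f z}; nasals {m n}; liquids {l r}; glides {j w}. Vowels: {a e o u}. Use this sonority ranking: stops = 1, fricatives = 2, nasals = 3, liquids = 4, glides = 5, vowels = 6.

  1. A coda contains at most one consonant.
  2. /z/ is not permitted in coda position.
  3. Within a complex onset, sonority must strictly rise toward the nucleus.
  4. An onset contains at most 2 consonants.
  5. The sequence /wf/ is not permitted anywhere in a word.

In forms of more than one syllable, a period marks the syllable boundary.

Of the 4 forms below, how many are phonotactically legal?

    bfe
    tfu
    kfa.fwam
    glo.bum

4

bfe — σ1 onset /bf/ (1→2 rises), coda /∅/ ok → phonotactically legal
tfu — σ1 onset /tf/ (1→2 rises), coda /∅/ ok → phonotactically legal
kfa.fwam — σ1 onset /kf/ (1→2 rises), coda /∅/ ok; σ2 onset /fw/ (2→5 rises), coda /m/ ok → phonotactically legal
glo.bum — σ1 onset /gl/ (1→4 rises), coda /∅/ ok; σ2 onset /b/, coda /m/ ok → phonotactically legal
Phonotactically legal: bfe, tfu, kfa.fwam, glo.bum → 4.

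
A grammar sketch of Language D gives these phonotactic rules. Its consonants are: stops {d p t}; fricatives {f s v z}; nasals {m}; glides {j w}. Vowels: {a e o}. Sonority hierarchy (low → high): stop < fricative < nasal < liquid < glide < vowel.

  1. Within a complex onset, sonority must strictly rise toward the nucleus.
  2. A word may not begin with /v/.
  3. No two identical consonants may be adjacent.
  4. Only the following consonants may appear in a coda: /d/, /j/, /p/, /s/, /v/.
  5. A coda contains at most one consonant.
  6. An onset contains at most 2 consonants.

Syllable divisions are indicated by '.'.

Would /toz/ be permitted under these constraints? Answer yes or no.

no

/toz/ — violates constraint 4: syllable 1 coda contains /z/, which is not a licensed coda consonant → not permitted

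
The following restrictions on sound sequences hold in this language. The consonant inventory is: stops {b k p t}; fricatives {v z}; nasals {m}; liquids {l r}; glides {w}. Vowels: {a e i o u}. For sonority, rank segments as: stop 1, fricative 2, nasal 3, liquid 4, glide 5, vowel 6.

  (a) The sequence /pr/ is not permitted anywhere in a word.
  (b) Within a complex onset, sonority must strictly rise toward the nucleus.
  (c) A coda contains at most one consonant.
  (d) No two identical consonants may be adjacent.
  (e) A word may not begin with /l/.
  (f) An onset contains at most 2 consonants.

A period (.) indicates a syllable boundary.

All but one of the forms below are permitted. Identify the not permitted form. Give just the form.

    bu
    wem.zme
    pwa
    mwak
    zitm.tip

zitm.tip

bu — σ1 onset /b/, coda /∅/ ok → permitted
wem.zme — σ1 onset /w/, coda /m/ ok; σ2 onset /zm/ (2→3 rises), coda /∅/ ok → permitted
pwa — σ1 onset /pw/ (1→5 rises), coda /∅/ ok → permitted
mwak — σ1 onset /mw/ (3→5 rises), coda /k/ ok → permitted
zitm.tip — violates constraint (c): syllable 1 coda /tm/ has 2 consonants (> 1) → not permitted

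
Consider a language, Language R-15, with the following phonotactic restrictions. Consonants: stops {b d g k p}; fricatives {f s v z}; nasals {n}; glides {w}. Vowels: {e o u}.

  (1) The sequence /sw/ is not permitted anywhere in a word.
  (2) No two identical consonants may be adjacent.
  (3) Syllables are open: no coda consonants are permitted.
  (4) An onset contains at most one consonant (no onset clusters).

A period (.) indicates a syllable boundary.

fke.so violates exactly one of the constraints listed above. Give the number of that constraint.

4

fke.so: syllable 1 onset /fk/ has 2 consonants (> 1).
This is a violation of constraint 4: "An onset contains at most one consonant (no onset clusters)."
The remaining constraints (1, 2, 3) are satisfied.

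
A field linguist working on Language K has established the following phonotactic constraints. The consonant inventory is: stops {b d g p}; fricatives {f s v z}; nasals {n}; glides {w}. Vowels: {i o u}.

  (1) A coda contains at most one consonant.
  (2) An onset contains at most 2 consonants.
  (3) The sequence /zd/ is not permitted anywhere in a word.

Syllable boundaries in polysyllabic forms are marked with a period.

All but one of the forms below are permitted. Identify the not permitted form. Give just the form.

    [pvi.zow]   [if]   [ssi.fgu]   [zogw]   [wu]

[pvi.zow] — σ1 onset /pv/ (2C), coda /∅/ ok; σ2 onset /z/, coda /w/ ok → permitted
[if] — σ1 onset /∅/, coda /f/ ok → permitted
[ssi.fgu] — σ1 onset /ss/ (2C), coda /∅/ ok; σ2 onset /fg/ (2C), coda /∅/ ok → permitted
[zogw] — violates constraint 1: syllable 1 coda /gw/ has 2 consonants (> 1) → not permitted
[wu] — σ1 onset /w/, coda /∅/ ok → permitted

[zogw]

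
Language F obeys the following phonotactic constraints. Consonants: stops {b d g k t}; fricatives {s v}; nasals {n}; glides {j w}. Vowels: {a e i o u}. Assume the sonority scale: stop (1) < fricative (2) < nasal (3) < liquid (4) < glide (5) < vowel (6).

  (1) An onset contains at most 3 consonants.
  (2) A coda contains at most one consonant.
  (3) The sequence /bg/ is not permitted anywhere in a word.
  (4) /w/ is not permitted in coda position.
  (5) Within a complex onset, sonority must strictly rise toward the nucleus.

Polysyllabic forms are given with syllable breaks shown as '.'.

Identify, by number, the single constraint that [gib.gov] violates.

3

[gib.gov]: contains banned sequence /bg/.
This is a violation of constraint 3: "The sequence /bg/ is not permitted anywhere in a word."
The remaining constraints (1, 2, 4, 5) are satisfied.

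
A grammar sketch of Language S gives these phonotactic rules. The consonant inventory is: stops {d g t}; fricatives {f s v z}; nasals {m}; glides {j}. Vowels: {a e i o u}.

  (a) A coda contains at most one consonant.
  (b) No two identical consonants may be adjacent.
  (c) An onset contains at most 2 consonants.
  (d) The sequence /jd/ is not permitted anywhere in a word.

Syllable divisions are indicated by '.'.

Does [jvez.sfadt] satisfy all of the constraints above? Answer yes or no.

[jvez.sfadt] — violates constraint (a): syllable 2 coda /dt/ has 2 consonants (> 1) → illicit

no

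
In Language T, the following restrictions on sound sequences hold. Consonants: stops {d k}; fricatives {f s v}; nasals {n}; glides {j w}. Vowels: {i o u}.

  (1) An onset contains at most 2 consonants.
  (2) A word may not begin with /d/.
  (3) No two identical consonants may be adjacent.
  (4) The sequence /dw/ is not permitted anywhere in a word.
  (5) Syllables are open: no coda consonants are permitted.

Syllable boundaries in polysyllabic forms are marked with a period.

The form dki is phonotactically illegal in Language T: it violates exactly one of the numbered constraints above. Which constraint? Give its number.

2

dki: word begins with /d/.
This is a violation of constraint 2: "A word may not begin with /d/."
The remaining constraints (1, 3, 4, 5) are satisfied.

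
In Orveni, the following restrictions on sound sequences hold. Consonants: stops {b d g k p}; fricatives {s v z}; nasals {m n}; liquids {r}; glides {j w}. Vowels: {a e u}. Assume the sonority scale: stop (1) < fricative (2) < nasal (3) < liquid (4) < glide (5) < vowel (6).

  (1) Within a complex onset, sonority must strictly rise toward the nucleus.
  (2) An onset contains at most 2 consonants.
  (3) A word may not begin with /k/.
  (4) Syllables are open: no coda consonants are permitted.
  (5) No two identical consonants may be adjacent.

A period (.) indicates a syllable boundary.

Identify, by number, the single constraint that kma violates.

3

kma: word begins with /k/.
This is a violation of constraint 3: "A word may not begin with /k/."
The remaining constraints (1, 2, 4, 5) are satisfied.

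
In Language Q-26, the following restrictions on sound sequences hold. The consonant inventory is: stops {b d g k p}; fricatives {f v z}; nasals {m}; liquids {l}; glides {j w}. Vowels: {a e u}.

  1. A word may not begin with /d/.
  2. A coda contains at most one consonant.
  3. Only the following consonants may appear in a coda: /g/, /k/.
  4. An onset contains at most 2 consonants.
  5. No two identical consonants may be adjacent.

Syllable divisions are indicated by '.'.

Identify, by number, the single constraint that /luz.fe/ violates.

3

/luz.fe/: syllable 1 coda contains /z/, which is not a licensed coda consonant.
This is a violation of constraint 3: "Only the following consonants may appear in a coda: /g/, /k/."
The remaining constraints (1, 2, 4, 5) are satisfied.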